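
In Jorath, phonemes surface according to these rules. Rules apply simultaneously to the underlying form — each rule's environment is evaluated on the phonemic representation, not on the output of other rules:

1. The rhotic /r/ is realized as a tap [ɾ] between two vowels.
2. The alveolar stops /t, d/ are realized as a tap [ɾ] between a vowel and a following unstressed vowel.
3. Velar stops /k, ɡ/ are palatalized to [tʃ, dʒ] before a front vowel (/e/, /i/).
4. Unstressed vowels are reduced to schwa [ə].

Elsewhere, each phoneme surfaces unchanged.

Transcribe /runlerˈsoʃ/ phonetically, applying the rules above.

/r/ (word-initial) is in the target of rule 1 but the environment (between two vowels) is not met → [r].
/u/ — between /r/ and /n/, in an unstressed syllable — surfaces as [ə] (rule 4).
/n/ — not in any rule's target class → [n].
/l/ — not in any rule's target class → [l].
/e/ meets the environment for rule 4 (in an unstressed syllable) → [ə].
/r/ (between /e/ and /s/): rule 1 targets it, but not between two vowels → unchanged [r].
/s/ stays [s].
/o/ (between /s/ and /ʃ/): rule 4 targets it, but not in an unstressed syllable → unchanged [o].
/ʃ/ — not in any rule's target class → [ʃ].

[rənlərˈsoʃ]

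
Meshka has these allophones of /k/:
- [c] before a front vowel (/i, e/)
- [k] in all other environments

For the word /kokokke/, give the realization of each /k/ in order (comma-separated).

Occurrence 1 (position 1): no conditioning environment matches → elsewhere allophone [k].
Occurrence 2 (position 3): no conditioning environment matches → elsewhere allophone [k].
Occurrence 3 (position 5): no conditioning environment matches → elsewhere allophone [k].
Occurrence 4 (position 6): before a front vowel → [c].

[k], [k], [k], [c]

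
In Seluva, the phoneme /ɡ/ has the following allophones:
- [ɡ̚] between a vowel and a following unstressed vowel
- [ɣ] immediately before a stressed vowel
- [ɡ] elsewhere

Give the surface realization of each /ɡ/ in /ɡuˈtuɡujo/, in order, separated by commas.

Occurrence 1 (position 1): no conditioning environment matches → elsewhere allophone [ɡ].
Occurrence 2 (position 5): between a vowel and a following unstressed vowel → [ɡ̚].

[ɡ], [ɡ̚]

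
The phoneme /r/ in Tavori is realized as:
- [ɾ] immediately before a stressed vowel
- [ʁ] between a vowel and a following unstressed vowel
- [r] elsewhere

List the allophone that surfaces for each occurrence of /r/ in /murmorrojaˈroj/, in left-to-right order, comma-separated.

[r], [r], [r], [ɾ]

Occurrence 1 (position 3): no conditioning environment matches → elsewhere allophone [r].
Occurrence 2 (position 6): no conditioning environment matches → elsewhere allophone [r].
Occurrence 3 (position 7): no conditioning environment matches → elsewhere allophone [r].
Occurrence 4 (position 11): immediately before a stressed vowel → [ɾ].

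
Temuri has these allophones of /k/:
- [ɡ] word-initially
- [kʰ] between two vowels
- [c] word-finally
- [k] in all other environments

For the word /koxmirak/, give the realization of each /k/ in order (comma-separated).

Occurrence 1 (position 1): word-initially → [ɡ].
Occurrence 2 (position 8): word-finally → [c].

[ɡ], [c]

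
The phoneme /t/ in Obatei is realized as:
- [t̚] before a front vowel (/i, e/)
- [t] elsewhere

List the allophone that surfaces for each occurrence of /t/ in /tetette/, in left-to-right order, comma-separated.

Occurrence 1 (position 1): before a front vowel (/i, e/) → [t̚].
Occurrence 2 (position 3): before a front vowel (/i, e/) → [t̚].
Occurrence 3 (position 5): no conditioning environment matches → elsewhere allophone [t].
Occurrence 4 (position 6): before a front vowel (/i, e/) → [t̚].

[t̚], [t̚], [t], [t̚]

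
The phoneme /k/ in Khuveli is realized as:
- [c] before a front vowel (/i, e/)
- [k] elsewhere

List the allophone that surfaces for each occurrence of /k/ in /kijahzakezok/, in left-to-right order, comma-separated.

Occurrence 1 (position 1): before a front vowel → [c].
Occurrence 2 (position 8): before a front vowel → [c].
Occurrence 3 (position 12): no conditioning environment matches → elsewhere allophone [k].

[c], [c], [k]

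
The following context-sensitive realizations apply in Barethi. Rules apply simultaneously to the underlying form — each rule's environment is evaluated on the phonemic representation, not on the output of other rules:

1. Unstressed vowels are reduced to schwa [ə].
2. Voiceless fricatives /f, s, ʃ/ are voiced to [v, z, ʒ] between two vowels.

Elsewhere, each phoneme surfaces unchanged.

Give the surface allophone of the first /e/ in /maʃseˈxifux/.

[ə]

/e/ (between /s/ and /x/) occurs in an unstressed syllable → [ə] by rule 1.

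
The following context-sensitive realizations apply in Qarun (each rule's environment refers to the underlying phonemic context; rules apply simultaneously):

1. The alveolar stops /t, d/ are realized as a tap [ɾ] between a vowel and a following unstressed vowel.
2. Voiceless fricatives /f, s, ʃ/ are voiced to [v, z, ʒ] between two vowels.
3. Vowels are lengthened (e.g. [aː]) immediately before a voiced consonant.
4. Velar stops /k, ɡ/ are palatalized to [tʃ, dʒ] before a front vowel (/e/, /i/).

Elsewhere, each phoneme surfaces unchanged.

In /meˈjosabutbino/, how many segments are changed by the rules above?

4

Segments that undergo a rule: /e/ → [eː] (rule 3); /s/ → [z] (rule 2); /a/ → [aː] (rule 3); /i/ → [iː] (rule 3).
All other segments surface unchanged.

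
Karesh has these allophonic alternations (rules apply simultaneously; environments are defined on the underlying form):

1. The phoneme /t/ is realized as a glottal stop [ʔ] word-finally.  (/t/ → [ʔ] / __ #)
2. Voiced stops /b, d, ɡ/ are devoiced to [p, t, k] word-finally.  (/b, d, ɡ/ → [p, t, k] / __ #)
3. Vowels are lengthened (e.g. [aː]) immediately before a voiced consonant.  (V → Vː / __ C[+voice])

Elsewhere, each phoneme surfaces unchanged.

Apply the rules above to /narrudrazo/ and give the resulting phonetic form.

[naːrruːdraːzo]

/n/ stays [n].
/a/ (between /n/ and /r/): before a voiced consonant, so rule 3 applies → [aː].
/r/ — not in any rule's target class → [r].
/r/ stays [r].
/u/ — between /r/ and /d/, before a voiced consonant — surfaces as [uː] (rule 3).
/d/ (between /u/ and /r/) is in the target of rule 2 but the environment (word-finally) is not met → [d].
/r/ (between /d/ and /a/): no rule targets it → [r].
/a/ (between /r/ and /z/): before a voiced consonant, so rule 3 applies → [aː].
/z/ — not in any rule's target class → [z].
/o/ (word-final) fails the environment for rule 3, so it stays [o].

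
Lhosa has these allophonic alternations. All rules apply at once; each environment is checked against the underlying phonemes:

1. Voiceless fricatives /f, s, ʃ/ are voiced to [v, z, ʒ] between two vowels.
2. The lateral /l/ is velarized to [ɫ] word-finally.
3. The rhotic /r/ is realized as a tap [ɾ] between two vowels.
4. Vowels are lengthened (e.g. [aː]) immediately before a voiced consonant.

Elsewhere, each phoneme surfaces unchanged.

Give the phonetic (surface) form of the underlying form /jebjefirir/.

/j/ — not in any rule's target class → [j].
/e/ (between /j/ and /b/): before a voiced consonant, so rule 4 applies → [eː].
/b/ (between /e/ and /j/) is unaffected → [b].
/j/ — not in any rule's target class → [j].
/e/ (between /j/ and /f/) is in the target of rule 4 but the environment (before a voiced consonant) is not met → [e].
/f/ — between /e/ and /i/, between two vowels — surfaces as [v] (rule 1).
/i/ (between /f/ and /r/) occurs before a voiced consonant → [iː] by rule 4.
/r/ meets the environment for rule 3 (between two vowels) → [ɾ].
/i/ (between /r/ and /r/) occurs before a voiced consonant → [iː] by rule 4.
/r/ (word-final) fails the environment for rule 3, so it stays [r].

[jeːbjeviːɾiːr]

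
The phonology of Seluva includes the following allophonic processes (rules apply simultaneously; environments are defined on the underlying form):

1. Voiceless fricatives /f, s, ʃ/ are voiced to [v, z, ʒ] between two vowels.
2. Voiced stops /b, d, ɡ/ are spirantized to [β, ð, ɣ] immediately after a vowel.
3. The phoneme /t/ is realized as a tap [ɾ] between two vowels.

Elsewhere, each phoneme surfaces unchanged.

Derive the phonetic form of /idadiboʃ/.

/i/ stays [i].
/d/ (between /i/ and /a/): immediately after a vowel, so rule 2 applies → [ð].
/a/ stays [a].
Rule 2 applies to /d/ (between /a/ and /i/: immediately after a vowel) → [ð].
/i/ (between /d/ and /b/) is unaffected → [i].
/b/ (between /i/ and /o/) occurs immediately after a vowel → [β] by rule 2.
/o/ (between /b/ and /ʃ/): no rule targets it → [o].
/ʃ/ — word-final; rule 1 does not apply here → [ʃ].

[iðaðiβoʃ]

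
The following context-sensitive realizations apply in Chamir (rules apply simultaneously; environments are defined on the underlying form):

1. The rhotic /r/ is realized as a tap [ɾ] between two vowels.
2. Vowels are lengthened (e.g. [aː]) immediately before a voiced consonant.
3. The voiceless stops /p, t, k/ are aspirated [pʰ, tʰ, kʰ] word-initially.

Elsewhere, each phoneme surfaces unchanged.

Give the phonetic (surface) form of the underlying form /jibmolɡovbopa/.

/i/ meets the environment for rule 2 (before a voiced consonant) → [iː].
/o/ (between /m/ and /l/) occurs before a voiced consonant → [oː] by rule 2.
Rule 2 applies to /o/ (between /ɡ/ and /v/: before a voiced consonant) → [oː].
/o/ — between /b/ and /p/; rule 2 does not apply here → [o].
/p/ — between /o/ and /a/; rule 3 does not apply here → [p].
/a/ — word-final; rule 2 does not apply here → [a].

[jiːbmoːlɡoːvbopa]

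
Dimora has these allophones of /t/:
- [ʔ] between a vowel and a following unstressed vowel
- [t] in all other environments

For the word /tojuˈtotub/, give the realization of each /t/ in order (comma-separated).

Occurrence 1 (position 1): no conditioning environment matches → elsewhere allophone [t].
Occurrence 2 (position 5): no conditioning environment matches → elsewhere allophone [t].
Occurrence 3 (position 7): between a vowel and a following unstressed vowel → [ʔ].

[t], [t], [ʔ]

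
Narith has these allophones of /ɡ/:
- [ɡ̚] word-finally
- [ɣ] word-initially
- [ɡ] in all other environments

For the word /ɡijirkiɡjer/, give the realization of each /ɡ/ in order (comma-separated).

Occurrence 1 (position 1): word-initially → [ɣ].
Occurrence 2 (position 8): no conditioning environment matches → elsewhere allophone [ɡ].

[ɣ], [ɡ]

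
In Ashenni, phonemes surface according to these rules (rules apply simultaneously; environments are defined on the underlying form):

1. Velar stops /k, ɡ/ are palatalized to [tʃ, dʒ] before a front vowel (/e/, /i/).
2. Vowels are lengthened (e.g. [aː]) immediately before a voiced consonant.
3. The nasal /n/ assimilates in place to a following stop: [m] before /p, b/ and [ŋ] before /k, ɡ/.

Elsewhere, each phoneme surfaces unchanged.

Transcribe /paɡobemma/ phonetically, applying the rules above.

/p/ stays [p].
/a/ (between /p/ and /ɡ/): before a voiced consonant, so rule 2 applies → [aː].
/ɡ/ — between /a/ and /o/; rule 1 does not apply here → [ɡ].
/o/ (between /ɡ/ and /b/): before a voiced consonant, so rule 2 applies → [oː].
/b/ (between /o/ and /e/) is unaffected → [b].
/e/ (between /b/ and /m/) occurs before a voiced consonant → [eː] by rule 2.
/m/ — not in any rule's target class → [m].
/m/ — not in any rule's target class → [m].
/a/ (word-final) is in the target of rule 2 but the environment (before a voiced consonant) is not met → [a].

[paːɡoːbeːmma]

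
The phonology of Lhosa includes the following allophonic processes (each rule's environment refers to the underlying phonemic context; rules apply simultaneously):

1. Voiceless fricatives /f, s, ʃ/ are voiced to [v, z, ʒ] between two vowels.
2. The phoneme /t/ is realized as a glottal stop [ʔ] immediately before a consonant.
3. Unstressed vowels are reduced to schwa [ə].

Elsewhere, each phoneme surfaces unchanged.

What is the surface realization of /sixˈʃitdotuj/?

[səxˈʃiʔdətəj]

/s/ (word-initial) fails the environment for rule 1, so it stays [s].
/i/ — between /s/ and /x/, in an unstressed syllable — surfaces as [ə] (rule 3).
/x/ (between /i/ and /ʃ/): no rule targets it → [x].
/ʃ/ (between /x/ and /i/) fails the environment for rule 1, so it stays [ʃ].
/i/ — between /ʃ/ and /t/; rule 3 does not apply here → [i].
/t/ (between /i/ and /d/): immediately before a consonant, so rule 2 applies → [ʔ].
/d/ — not in any rule's target class → [d].
/o/ — between /d/ and /t/, in an unstressed syllable — surfaces as [ə] (rule 3).
/t/ — between /o/ and /u/; rule 2 does not apply here → [t].
Rule 3 applies to /u/ (between /t/ and /j/: in an unstressed syllable) → [ə].
/j/ — not in any rule's target class → [j].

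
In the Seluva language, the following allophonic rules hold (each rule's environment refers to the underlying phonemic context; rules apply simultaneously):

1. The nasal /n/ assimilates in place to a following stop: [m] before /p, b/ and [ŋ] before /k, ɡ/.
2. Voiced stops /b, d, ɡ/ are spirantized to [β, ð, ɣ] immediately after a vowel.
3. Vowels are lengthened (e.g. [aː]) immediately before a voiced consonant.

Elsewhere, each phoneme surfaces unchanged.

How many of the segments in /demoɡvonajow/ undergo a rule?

6

Segments that undergo a rule: /e/ → [eː] (rule 3); /o/ → [oː] (rule 3); /ɡ/ → [ɣ] (rule 2); /o/ → [oː] (rule 3); /a/ → [aː] (rule 3); /o/ → [oː] (rule 3).
All other segments surface unchanged.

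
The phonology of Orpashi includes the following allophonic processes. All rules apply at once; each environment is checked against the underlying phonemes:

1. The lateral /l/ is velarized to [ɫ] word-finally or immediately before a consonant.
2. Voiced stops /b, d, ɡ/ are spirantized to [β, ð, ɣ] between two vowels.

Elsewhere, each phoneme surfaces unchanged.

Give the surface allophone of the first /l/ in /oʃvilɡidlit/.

[ɫ]

/l/ (between /i/ and /ɡ/): word-finally or immediately before a consonant, so rule 1 applies → [ɫ].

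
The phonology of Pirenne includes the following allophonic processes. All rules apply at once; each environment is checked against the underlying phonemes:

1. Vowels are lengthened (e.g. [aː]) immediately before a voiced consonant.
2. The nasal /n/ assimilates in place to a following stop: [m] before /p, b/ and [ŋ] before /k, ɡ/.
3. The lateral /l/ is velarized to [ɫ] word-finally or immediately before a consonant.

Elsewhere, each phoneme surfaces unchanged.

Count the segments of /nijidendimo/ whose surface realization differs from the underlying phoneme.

4

Segments that undergo a rule: /i/ → [iː] (rule 1); /i/ → [iː] (rule 1); /e/ → [eː] (rule 1); /i/ → [iː] (rule 1).
All other segments surface unchanged.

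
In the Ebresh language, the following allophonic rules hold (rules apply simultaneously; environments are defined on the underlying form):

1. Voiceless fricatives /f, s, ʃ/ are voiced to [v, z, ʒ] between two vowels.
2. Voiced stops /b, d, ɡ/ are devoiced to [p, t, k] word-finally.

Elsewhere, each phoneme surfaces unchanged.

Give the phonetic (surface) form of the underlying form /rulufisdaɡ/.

/r/ (word-initial) is unaffected → [r].
/u/ (between /r/ and /l/) is unaffected → [u].
/l/ (between /u/ and /u/) is unaffected → [l].
/u/ (between /l/ and /f/): no rule targets it → [u].
Rule 1 applies to /f/ (between /u/ and /i/: between two vowels) → [v].
/i/ — not in any rule's target class → [i].
/s/ (between /i/ and /d/) fails the environment for rule 1, so it stays [s].
/d/ (between /s/ and /a/) is in the target of rule 2 but the environment (word-finally) is not met → [d].
/a/ (between /d/ and /ɡ/): no rule targets it → [a].
/ɡ/ (word-final) occurs word-finally → [k] by rule 2.

[ruluvisdak]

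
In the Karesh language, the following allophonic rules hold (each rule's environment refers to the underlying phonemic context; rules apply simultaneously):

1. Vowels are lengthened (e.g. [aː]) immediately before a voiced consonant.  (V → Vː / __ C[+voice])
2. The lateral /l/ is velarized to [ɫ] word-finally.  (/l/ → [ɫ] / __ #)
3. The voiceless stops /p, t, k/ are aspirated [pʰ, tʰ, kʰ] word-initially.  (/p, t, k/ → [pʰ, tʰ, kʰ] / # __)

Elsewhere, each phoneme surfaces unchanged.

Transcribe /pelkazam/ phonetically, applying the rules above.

Rule 3 applies to /p/ (word-initial: word-initially) → [pʰ].
/e/ — between /p/ and /l/, before a voiced consonant — surfaces as [eː] (rule 1).
/l/ (between /e/ and /k/): rule 2 targets it, but not word-finally → unchanged [l].
/k/ (between /l/ and /a/): rule 3 targets it, but not word-initially → unchanged [k].
/a/ — between /k/ and /z/, before a voiced consonant — surfaces as [aː] (rule 1).
/a/ (between /z/ and /m/) occurs before a voiced consonant → [aː] by rule 1.

[pʰeːlkaːzaːm]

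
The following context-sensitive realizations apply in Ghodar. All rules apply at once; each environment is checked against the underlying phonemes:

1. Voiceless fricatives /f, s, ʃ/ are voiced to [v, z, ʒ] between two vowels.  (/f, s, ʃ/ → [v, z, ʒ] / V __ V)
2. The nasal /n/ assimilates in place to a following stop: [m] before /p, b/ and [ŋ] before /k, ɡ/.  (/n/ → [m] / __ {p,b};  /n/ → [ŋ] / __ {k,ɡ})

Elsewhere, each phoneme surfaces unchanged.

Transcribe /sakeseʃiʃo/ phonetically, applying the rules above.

[sakezeʒiʒo]

/s/ (word-initial) fails the environment for rule 1, so it stays [s].
/a/ (between /s/ and /k/): no rule targets it → [a].
/k/ (between /a/ and /e/): no rule targets it → [k].
/e/ (between /k/ and /s/): no rule targets it → [e].
/s/ meets the environment for rule 1 (between two vowels) → [z].
/e/ — not in any rule's target class → [e].
/ʃ/ meets the environment for rule 1 (between two vowels) → [ʒ].
/i/ (between /ʃ/ and /ʃ/): no rule targets it → [i].
Rule 1 applies to /ʃ/ (between /i/ and /o/: between two vowels) → [ʒ].
/o/ stays [o].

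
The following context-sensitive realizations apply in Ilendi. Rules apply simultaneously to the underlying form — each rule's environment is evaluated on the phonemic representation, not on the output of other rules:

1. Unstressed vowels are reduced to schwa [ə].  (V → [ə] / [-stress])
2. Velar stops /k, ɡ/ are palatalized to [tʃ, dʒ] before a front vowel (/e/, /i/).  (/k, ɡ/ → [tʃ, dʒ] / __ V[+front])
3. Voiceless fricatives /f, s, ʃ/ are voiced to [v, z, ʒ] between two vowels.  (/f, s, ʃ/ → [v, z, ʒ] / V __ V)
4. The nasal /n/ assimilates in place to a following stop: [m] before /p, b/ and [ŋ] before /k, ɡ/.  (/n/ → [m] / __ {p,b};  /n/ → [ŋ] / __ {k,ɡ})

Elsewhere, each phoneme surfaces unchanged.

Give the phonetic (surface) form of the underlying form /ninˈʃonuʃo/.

[nənˈʃonəʒə]

/n/ (word-initial): rule 4 targets it, but not before a labial or velar stop → unchanged [n].
/i/ meets the environment for rule 1 (in an unstressed syllable) → [ə].
/n/ (between /i/ and /ʃ/) fails the environment for rule 4, so it stays [n].
/ʃ/ (between /n/ and /o/) is in the target of rule 3 but the environment (between two vowels) is not met → [ʃ].
/o/ (between /ʃ/ and /n/): rule 1 targets it, but not in an unstressed syllable → unchanged [o].
/n/ — between /o/ and /u/; rule 4 does not apply here → [n].
/u/ meets the environment for rule 1 (in an unstressed syllable) → [ə].
/ʃ/ (between /u/ and /o/) occurs between two vowels → [ʒ] by rule 3.
/o/ meets the environment for rule 1 (in an unstressed syllable) → [ə].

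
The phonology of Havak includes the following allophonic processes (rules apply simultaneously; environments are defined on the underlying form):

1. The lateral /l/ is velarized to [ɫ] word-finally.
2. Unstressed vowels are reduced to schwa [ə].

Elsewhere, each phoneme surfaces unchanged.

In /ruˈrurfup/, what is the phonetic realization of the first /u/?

[ə]

/u/ meets the environment for rule 2 (in an unstressed syllable) → [ə].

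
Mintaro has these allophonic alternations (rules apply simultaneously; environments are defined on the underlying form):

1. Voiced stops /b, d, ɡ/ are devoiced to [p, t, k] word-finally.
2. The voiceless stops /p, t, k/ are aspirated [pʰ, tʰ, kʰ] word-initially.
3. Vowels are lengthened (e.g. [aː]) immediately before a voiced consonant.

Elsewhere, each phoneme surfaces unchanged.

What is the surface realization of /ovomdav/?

[oːvoːmdaːv]

/o/ (word-initial) occurs before a voiced consonant → [oː] by rule 3.
/v/ (between /o/ and /o/): no rule targets it → [v].
/o/ — between /v/ and /m/, before a voiced consonant — surfaces as [oː] (rule 3).
/m/ stays [m].
/d/ — between /m/ and /a/; rule 1 does not apply here → [d].
/a/ (between /d/ and /v/) occurs before a voiced consonant → [aː] by rule 3.
/v/ stays [v].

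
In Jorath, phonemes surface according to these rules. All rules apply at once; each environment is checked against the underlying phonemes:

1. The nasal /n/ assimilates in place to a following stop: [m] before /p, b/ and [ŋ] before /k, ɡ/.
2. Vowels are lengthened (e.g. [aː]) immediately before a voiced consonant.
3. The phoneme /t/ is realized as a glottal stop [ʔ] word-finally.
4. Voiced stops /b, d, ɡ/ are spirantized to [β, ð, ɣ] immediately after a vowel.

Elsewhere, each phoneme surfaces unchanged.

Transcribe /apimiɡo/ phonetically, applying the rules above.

/a/ (word-initial): rule 2 targets it, but not before a voiced consonant → unchanged [a].
/p/ stays [p].
/i/ — between /p/ and /m/, before a voiced consonant — surfaces as [iː] (rule 2).
/m/ — not in any rule's target class → [m].
/i/ (between /m/ and /ɡ/): before a voiced consonant, so rule 2 applies → [iː].
/ɡ/ (between /i/ and /o/): immediately after a vowel, so rule 4 applies → [ɣ].
/o/ — word-final; rule 2 does not apply here → [o].

[apiːmiːɣo]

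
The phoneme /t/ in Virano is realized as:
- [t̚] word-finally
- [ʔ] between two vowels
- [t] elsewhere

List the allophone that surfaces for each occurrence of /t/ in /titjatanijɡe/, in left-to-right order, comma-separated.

Occurrence 1 (position 1): no conditioning environment matches → elsewhere allophone [t].
Occurrence 2 (position 3): no conditioning environment matches → elsewhere allophone [t].
Occurrence 3 (position 6): between two vowels → [ʔ].

[t], [t], [ʔ]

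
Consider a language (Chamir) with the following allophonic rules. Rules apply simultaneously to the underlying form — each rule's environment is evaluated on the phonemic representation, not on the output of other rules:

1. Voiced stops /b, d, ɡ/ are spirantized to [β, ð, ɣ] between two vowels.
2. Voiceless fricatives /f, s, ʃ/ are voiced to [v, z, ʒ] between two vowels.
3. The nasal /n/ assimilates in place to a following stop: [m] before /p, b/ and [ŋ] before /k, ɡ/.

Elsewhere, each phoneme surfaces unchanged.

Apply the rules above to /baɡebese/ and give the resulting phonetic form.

[baɣeβeze]

/b/ (word-initial) fails the environment for rule 1, so it stays [b].
/a/ — not in any rule's target class → [a].
/ɡ/ meets the environment for rule 1 (between two vowels) → [ɣ].
/e/ (between /ɡ/ and /b/): no rule targets it → [e].
/b/ meets the environment for rule 1 (between two vowels) → [β].
/e/ (between /b/ and /s/) is unaffected → [e].
/s/ (between /e/ and /e/) occurs between two vowels → [z] by rule 2.
/e/ stays [e].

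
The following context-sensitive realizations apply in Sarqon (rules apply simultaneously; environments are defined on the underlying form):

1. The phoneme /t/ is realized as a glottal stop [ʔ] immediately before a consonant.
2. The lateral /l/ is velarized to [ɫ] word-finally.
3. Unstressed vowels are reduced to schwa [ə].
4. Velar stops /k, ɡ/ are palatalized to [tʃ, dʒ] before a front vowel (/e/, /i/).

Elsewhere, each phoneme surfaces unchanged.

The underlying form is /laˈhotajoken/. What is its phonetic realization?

[ləˈhotəjətʃən]

/l/ (word-initial) fails the environment for rule 2, so it stays [l].
Rule 3 applies to /a/ (between /l/ and /h/: in an unstressed syllable) → [ə].
/o/ — between /h/ and /t/; rule 3 does not apply here → [o].
/t/ (between /o/ and /a/) fails the environment for rule 1, so it stays [t].
/a/ — between /t/ and /j/, in an unstressed syllable — surfaces as [ə] (rule 3).
/o/ (between /j/ and /k/) occurs in an unstressed syllable → [ə] by rule 3.
Rule 4 applies to /k/ (between /o/ and /e/: before a front vowel) → [tʃ].
/e/ (between /k/ and /n/) occurs in an unstressed syllable → [ə] by rule 3.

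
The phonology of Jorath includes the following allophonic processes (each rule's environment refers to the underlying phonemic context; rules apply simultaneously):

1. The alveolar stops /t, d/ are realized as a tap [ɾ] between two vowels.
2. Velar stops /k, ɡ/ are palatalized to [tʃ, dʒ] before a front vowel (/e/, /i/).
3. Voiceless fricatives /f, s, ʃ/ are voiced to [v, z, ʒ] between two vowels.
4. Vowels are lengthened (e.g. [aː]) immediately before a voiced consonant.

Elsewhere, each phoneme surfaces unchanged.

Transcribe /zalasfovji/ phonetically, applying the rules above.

[zaːlasfoːvji]

/a/ — between /z/ and /l/, before a voiced consonant — surfaces as [aː] (rule 4).
/a/ (between /l/ and /s/): rule 4 targets it, but not before a voiced consonant → unchanged [a].
/s/ (between /a/ and /f/): rule 3 targets it, but not between two vowels → unchanged [s].
/f/ — between /s/ and /o/; rule 3 does not apply here → [f].
/o/ — between /f/ and /v/, before a voiced consonant — surfaces as [oː] (rule 4).
/i/ (word-final): rule 4 targets it, but not before a voiced consonant → unchanged [i].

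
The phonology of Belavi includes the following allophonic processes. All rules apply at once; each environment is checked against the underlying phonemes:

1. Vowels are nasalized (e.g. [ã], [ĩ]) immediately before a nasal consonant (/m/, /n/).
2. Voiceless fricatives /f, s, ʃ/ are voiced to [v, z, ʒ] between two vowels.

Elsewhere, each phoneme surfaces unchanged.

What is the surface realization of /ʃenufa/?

[ʃẽnuva]

/ʃ/ — word-initial; rule 2 does not apply here → [ʃ].
/e/ — between /ʃ/ and /n/, before a nasal consonant — surfaces as [ẽ] (rule 1).
/n/ (between /e/ and /u/) is unaffected → [n].
/u/ (between /n/ and /f/) is in the target of rule 1 but the environment (before a nasal consonant) is not met → [u].
Rule 2 applies to /f/ (between /u/ and /a/: between two vowels) → [v].
/a/ (word-final) is in the target of rule 1 but the environment (before a nasal consonant) is not met → [a].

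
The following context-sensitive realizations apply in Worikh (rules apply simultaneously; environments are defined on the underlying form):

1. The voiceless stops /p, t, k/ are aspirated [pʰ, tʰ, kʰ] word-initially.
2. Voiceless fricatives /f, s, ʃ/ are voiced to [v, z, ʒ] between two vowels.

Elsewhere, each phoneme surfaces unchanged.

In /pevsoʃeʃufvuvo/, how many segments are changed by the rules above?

Segments that undergo a rule: /p/ → [pʰ] (rule 1); /ʃ/ → [ʒ] (rule 2); /ʃ/ → [ʒ] (rule 2).
All other segments surface unchanged.

3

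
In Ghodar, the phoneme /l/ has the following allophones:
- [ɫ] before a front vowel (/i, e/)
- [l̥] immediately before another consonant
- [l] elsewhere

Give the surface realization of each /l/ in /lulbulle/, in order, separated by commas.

[l], [l̥], [l̥], [ɫ]

Occurrence 1 (position 1): no conditioning environment matches → elsewhere allophone [l].
Occurrence 2 (position 3): immediately before another consonant → [l̥].
Occurrence 3 (position 6): immediately before another consonant → [l̥].
Occurrence 4 (position 7): before a front vowel (/i, e/) → [ɫ].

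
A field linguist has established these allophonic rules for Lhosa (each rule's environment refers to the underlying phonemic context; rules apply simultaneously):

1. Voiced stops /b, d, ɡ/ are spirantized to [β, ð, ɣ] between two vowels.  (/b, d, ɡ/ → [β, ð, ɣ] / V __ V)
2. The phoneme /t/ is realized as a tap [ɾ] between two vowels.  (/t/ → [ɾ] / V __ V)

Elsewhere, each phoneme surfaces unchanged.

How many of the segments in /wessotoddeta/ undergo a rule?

Segments that undergo a rule: /t/ → [ɾ] (rule 2); /t/ → [ɾ] (rule 2).
All other segments surface unchanged.

2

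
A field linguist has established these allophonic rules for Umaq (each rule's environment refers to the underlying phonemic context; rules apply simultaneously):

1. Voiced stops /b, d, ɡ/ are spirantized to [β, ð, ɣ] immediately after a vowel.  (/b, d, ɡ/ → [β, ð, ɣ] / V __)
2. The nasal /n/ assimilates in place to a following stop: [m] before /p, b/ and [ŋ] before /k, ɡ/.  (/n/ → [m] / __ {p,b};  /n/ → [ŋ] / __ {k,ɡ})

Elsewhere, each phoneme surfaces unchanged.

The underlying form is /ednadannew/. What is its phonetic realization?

[eðnaðannew]

/e/ — not in any rule's target class → [e].
/d/ (between /e/ and /n/): immediately after a vowel, so rule 1 applies → [ð].
/n/ (between /d/ and /a/) fails the environment for rule 2, so it stays [n].
/a/ stays [a].
/d/ (between /a/ and /a/) occurs immediately after a vowel → [ð] by rule 1.
/a/ — not in any rule's target class → [a].
/n/ — between /a/ and /n/; rule 2 does not apply here → [n].
/n/ — between /n/ and /e/; rule 2 does not apply here → [n].
/e/ — not in any rule's target class → [e].
/w/ (word-final): no rule targets it → [w].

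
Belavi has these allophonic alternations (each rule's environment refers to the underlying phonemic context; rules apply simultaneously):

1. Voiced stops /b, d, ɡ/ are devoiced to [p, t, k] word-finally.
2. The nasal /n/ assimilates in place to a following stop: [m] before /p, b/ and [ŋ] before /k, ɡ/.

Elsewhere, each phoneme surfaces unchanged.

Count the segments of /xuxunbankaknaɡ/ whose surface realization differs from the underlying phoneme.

3

Segments that undergo a rule: /n/ → [m] (rule 2); /n/ → [ŋ] (rule 2); /ɡ/ → [k] (rule 1).
All other segments surface unchanged.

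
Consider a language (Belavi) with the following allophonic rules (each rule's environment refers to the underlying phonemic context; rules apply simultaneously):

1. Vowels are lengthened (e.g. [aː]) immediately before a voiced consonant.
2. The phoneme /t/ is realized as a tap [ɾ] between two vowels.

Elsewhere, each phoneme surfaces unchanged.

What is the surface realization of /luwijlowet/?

/u/ meets the environment for rule 1 (before a voiced consonant) → [uː].
/i/ meets the environment for rule 1 (before a voiced consonant) → [iː].
Rule 1 applies to /o/ (between /l/ and /w/: before a voiced consonant) → [oː].
/e/ — between /w/ and /t/; rule 1 does not apply here → [e].
/t/ — word-final; rule 2 does not apply here → [t].

[luːwiːjloːwet]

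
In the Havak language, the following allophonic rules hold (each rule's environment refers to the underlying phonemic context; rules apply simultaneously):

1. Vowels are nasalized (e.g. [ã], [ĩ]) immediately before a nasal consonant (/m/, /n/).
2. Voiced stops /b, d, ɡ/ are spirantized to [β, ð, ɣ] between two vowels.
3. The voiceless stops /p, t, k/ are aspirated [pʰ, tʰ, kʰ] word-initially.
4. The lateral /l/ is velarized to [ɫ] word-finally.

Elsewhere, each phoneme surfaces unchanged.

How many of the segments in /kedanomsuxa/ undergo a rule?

Segments that undergo a rule: /k/ → [kʰ] (rule 3); /d/ → [ð] (rule 2); /a/ → [ã] (rule 1); /o/ → [õ] (rule 1).
All other segments surface unchanged.

4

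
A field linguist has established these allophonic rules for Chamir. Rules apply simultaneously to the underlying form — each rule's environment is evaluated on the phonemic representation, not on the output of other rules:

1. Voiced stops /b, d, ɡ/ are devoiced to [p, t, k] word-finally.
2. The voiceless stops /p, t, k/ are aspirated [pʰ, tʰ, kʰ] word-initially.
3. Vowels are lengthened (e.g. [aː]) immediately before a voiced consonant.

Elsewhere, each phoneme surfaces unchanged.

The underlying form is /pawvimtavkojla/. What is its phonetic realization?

[pʰaːwviːmtaːvkoːjla]

/p/ (word-initial) occurs word-initially → [pʰ] by rule 2.
/a/ — between /p/ and /w/, before a voiced consonant — surfaces as [aː] (rule 3).
/w/ stays [w].
/v/ — not in any rule's target class → [v].
Rule 3 applies to /i/ (between /v/ and /m/: before a voiced consonant) → [iː].
/m/ — not in any rule's target class → [m].
/t/ (between /m/ and /a/) fails the environment for rule 2, so it stays [t].
Rule 3 applies to /a/ (between /t/ and /v/: before a voiced consonant) → [aː].
/v/ (between /a/ and /k/) is unaffected → [v].
/k/ (between /v/ and /o/) is in the target of rule 2 but the environment (word-initially) is not met → [k].
Rule 3 applies to /o/ (between /k/ and /j/: before a voiced consonant) → [oː].
/j/ (between /o/ and /l/) is unaffected → [j].
/l/ stays [l].
/a/ (word-final): rule 3 targets it, but not before a voiced consonant → unchanged [a].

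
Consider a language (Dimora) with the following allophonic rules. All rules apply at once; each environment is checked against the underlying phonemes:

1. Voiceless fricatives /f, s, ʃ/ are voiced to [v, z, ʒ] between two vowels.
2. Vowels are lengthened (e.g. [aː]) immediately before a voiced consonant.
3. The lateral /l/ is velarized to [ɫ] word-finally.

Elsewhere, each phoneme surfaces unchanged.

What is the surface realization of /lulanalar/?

[luːlaːnaːlaːr]

/l/ (word-initial) is in the target of rule 3 but the environment (word-finally) is not met → [l].
/u/ — between /l/ and /l/, before a voiced consonant — surfaces as [uː] (rule 2).
/l/ — between /u/ and /a/; rule 3 does not apply here → [l].
/a/ — between /l/ and /n/, before a voiced consonant — surfaces as [aː] (rule 2).
/n/ stays [n].
/a/ — between /n/ and /l/, before a voiced consonant — surfaces as [aː] (rule 2).
/l/ (between /a/ and /a/) fails the environment for rule 3, so it stays [l].
/a/ (between /l/ and /r/) occurs before a voiced consonant → [aː] by rule 2.
/r/ stays [r].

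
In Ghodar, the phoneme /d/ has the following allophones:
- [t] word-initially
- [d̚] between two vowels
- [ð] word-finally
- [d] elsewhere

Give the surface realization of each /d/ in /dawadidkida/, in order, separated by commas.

Occurrence 1 (position 1): word-initially → [t].
Occurrence 2 (position 5): between two vowels → [d̚].
Occurrence 3 (position 7): no conditioning environment matches → elsewhere allophone [d].
Occurrence 4 (position 10): between two vowels → [d̚].

[t], [d̚], [d], [d̚]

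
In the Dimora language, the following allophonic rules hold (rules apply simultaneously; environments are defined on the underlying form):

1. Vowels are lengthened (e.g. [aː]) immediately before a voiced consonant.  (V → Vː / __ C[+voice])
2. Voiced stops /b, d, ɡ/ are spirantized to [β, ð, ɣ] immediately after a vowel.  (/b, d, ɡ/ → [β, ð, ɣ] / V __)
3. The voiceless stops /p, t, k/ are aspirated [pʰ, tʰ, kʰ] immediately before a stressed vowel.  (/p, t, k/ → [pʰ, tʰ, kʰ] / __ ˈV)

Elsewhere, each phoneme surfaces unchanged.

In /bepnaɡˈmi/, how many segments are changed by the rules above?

2

Segments that undergo a rule: /a/ → [aː] (rule 1); /ɡ/ → [ɣ] (rule 2).
All other segments surface unchanged.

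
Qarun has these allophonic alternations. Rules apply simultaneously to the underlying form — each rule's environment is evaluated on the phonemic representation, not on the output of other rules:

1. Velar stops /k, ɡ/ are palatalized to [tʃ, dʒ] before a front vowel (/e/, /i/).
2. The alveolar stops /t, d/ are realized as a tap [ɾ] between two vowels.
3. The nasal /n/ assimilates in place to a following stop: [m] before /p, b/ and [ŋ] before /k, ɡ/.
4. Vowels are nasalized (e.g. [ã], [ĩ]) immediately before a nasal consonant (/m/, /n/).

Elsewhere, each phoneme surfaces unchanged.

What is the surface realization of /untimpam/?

/u/ meets the environment for rule 4 (before a nasal consonant) → [ũ].
/n/ — between /u/ and /t/; rule 3 does not apply here → [n].
/t/ — between /n/ and /i/; rule 2 does not apply here → [t].
/i/ — between /t/ and /m/, before a nasal consonant — surfaces as [ĩ] (rule 4).
/m/ (between /i/ and /p/): no rule targets it → [m].
/p/ (between /m/ and /a/): no rule targets it → [p].
Rule 4 applies to /a/ (between /p/ and /m/: before a nasal consonant) → [ã].
/m/ stays [m].

[ũntĩmpãm]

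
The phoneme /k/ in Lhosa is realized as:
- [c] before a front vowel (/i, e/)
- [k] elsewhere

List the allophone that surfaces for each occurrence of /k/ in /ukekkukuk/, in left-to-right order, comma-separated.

Occurrence 1 (position 2): before a front vowel (/i, e/) → [c].
Occurrence 2 (position 4): no conditioning environment matches → elsewhere allophone [k].
Occurrence 3 (position 5): no conditioning environment matches → elsewhere allophone [k].
Occurrence 4 (position 7): no conditioning environment matches → elsewhere allophone [k].
Occurrence 5 (position 9): no conditioning environment matches → elsewhere allophone [k].

[c], [k], [k], [k], [k]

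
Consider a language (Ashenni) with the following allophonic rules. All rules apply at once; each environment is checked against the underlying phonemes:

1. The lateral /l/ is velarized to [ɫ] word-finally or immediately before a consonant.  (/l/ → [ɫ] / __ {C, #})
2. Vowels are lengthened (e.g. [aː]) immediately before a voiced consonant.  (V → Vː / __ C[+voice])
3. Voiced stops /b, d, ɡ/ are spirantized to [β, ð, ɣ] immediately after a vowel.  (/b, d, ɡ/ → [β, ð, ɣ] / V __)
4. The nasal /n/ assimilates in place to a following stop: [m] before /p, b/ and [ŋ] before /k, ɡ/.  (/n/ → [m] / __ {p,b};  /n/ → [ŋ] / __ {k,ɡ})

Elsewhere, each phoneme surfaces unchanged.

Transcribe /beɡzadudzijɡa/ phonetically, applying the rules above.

[beːɣzaːðuːðziːjɡa]

/b/ (word-initial): rule 3 targets it, but not immediately after a vowel → unchanged [b].
Rule 2 applies to /e/ (between /b/ and /ɡ/: before a voiced consonant) → [eː].
/ɡ/ (between /e/ and /z/): immediately after a vowel, so rule 3 applies → [ɣ].
/a/ (between /z/ and /d/): before a voiced consonant, so rule 2 applies → [aː].
/d/ (between /a/ and /u/): immediately after a vowel, so rule 3 applies → [ð].
/u/ (between /d/ and /d/) occurs before a voiced consonant → [uː] by rule 2.
/d/ meets the environment for rule 3 (immediately after a vowel) → [ð].
/i/ (between /z/ and /j/) occurs before a voiced consonant → [iː] by rule 2.
/ɡ/ (between /j/ and /a/) fails the environment for rule 3, so it stays [ɡ].
/a/ (word-final): rule 2 targets it, but not before a voiced consonant → unchanged [a].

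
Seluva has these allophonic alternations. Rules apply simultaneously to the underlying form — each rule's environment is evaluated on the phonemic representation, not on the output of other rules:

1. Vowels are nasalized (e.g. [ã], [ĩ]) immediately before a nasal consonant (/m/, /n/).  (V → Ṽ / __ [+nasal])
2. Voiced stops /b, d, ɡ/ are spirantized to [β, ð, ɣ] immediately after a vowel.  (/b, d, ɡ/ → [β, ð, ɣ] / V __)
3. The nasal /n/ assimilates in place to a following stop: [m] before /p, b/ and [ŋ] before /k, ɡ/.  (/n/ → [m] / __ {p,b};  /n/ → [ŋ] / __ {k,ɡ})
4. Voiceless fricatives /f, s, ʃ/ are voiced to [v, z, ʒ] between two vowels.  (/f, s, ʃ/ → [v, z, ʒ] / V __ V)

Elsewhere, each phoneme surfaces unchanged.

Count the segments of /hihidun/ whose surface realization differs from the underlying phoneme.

Segments that undergo a rule: /d/ → [ð] (rule 2); /u/ → [ũ] (rule 1).
All other segments surface unchanged.

2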